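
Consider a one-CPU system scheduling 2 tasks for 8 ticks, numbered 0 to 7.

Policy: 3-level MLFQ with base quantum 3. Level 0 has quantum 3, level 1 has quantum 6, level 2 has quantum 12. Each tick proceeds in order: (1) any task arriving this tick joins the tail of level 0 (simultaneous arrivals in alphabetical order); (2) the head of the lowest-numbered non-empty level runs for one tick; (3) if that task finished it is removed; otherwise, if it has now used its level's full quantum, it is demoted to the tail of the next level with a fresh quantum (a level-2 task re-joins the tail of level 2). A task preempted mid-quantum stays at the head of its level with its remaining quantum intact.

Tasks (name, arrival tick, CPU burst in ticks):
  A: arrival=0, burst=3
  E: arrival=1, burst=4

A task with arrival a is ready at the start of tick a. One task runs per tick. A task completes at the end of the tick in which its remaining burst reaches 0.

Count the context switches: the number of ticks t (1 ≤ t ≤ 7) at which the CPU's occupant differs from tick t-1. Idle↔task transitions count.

context switches = 2

t=0: L0/L1/L2 = A/-/- → run A
t=1: L0/L1/L2 = AE/-/- → run A
t=2: L0/L1/L2 = AE/-/- → run A
t=3: L0/L1/L2 = E/-/- → run E
t=4: L0/L1/L2 = E/-/- → run E
t=5: L0/L1/L2 = E/-/- → run E
t=6: L0/L1/L2 = -/E/- → run E
t=7: (idle)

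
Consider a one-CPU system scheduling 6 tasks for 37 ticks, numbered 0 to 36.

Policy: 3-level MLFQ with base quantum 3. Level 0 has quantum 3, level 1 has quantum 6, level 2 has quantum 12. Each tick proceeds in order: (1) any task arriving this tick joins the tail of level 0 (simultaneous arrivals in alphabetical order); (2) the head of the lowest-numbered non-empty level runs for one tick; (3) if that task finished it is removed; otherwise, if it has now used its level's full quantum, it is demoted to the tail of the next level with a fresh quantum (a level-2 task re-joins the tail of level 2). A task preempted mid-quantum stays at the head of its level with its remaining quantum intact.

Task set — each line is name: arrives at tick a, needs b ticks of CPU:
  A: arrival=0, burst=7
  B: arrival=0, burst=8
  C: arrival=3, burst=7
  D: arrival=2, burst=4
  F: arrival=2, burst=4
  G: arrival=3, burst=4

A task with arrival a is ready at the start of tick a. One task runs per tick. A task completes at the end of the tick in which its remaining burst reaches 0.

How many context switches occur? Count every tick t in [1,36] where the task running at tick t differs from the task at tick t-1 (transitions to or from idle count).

t=0: L0/L1/L2 = AB/-/- → run A
t=1: L0/L1/L2 = AB/-/- → run A
t=2: L0/L1/L2 = ABDF/-/- → run A
t=3: L0/L1/L2 = BDFCG/A/- → run B
t=4: L0/L1/L2 = BDFCG/A/- → run B
t=5: L0/L1/L2 = BDFCG/A/- → run B
t=6: L0/L1/L2 = DFCG/AB/- → run D
t=7: L0/L1/L2 = DFCG/AB/- → run D
t=8: L0/L1/L2 = DFCG/AB/- → run D
t=9: L0/L1/L2 = FCG/ABD/- → run F
t=10: L0/L1/L2 = FCG/ABD/- → run F
t=11: L0/L1/L2 = FCG/ABD/- → run F
t=12: L0/L1/L2 = CG/ABDF/- → run C
t=13: L0/L1/L2 = CG/ABDF/- → run C
t=14: L0/L1/L2 = CG/ABDF/- → run C
t=15: L0/L1/L2 = G/ABDFC/- → run G
t=16: L0/L1/L2 = G/ABDFC/- → run G
t=17: L0/L1/L2 = G/ABDFC/- → run G
t=18: L0/L1/L2 = -/ABDFCG/- → run A
t=19: L0/L1/L2 = -/ABDFCG/- → run A
t=20: L0/L1/L2 = -/ABDFCG/- → run A
t=21: L0/L1/L2 = -/ABDFCG/- → run A
t=22: L0/L1/L2 = -/BDFCG/- → run B
t=23: L0/L1/L2 = -/BDFCG/- → run B
t=24: L0/L1/L2 = -/BDFCG/- → run B
t=25: L0/L1/L2 = -/BDFCG/- → run B
t=26: L0/L1/L2 = -/BDFCG/- → run B
t=27: L0/L1/L2 = -/DFCG/- → run D
t=28: L0/L1/L2 = -/FCG/- → run F
t=29: L0/L1/L2 = -/CG/- → run C
t=30: L0/L1/L2 = -/CG/- → run C
t=31: L0/L1/L2 = -/CG/- → run C
t=32: L0/L1/L2 = -/CG/- → run C
t=33: L0/L1/L2 = -/G/- → run G
t=34: (idle)
t=35: (idle)
t=36: (idle)

context switches = 12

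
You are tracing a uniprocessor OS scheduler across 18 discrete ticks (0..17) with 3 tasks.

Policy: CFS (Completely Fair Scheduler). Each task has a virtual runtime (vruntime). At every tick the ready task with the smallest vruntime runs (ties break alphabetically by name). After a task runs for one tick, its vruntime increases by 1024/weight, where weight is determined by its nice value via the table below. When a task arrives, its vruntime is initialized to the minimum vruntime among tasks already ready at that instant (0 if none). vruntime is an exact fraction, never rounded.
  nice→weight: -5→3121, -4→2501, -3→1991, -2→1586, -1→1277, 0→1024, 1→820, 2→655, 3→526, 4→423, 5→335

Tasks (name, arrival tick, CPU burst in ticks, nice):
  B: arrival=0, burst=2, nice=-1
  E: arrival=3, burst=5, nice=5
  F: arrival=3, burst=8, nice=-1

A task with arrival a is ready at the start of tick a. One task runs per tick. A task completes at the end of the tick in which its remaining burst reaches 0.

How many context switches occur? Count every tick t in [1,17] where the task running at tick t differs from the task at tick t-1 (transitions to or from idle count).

context switches = 7

t=0: vr[B=0] → run B
t=1: vr[B=1024/1277] → run B
t=2: (idle)
t=3: vr[E=0 F=0] → run E
t=4: vr[E=1024/335 F=0] → run F
t=5: vr[E=1024/335 F=1024/1277] → run F
t=6: vr[E=1024/335 F=2048/1277] → run F
t=7: vr[E=1024/335 F=3072/1277] → run F
t=8: vr[E=1024/335 F=4096/1277] → run E
t=9: vr[E=2048/335 F=4096/1277] → run F
t=10: vr[E=2048/335 F=5120/1277] → run F
t=11: vr[E=2048/335 F=6144/1277] → run F
t=12: vr[E=2048/335 F=7168/1277] → run F
t=13: vr[E=2048/335] → run E
t=14: vr[E=3072/335] → run E
t=15: vr[E=4096/335] → run E
t=16: (idle)
t=17: (idle)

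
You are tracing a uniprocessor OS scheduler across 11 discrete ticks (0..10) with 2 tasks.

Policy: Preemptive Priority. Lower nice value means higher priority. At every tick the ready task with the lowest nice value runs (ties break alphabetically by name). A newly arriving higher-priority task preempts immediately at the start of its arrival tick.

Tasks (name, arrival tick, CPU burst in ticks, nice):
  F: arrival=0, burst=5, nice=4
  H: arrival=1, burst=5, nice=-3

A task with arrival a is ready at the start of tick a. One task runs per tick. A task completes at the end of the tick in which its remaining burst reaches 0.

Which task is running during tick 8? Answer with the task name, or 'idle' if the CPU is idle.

t=0: ready={F} → run F
t=1: ready={F,H} → run H
t=2: ready={F,H} → run H
t=3: ready={F,H} → run H
t=4: ready={F,H} → run H
t=5: ready={F,H} → run H
t=6: ready={F} → run F
t=7: ready={F} → run F
t=8: ready={F} → run F
t=9: ready={F} → run F
t=10: (idle)

running at tick 8 = F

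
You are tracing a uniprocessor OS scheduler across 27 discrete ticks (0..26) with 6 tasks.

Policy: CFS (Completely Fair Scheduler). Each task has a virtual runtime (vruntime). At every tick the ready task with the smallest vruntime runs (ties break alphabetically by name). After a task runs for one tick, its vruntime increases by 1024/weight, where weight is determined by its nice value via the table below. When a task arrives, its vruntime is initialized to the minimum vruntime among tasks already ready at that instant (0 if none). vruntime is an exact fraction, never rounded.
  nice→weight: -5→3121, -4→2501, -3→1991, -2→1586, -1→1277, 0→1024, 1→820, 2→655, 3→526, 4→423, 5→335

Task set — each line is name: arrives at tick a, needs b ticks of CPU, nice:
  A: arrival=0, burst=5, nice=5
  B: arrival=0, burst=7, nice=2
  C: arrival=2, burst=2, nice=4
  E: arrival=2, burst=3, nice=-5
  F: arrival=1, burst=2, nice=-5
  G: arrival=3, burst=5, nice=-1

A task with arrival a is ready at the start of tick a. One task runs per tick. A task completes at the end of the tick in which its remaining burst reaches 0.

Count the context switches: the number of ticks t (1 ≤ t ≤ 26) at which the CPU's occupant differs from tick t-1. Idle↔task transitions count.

context switches = 22

t=0: vr[A=0 B=0] → run A
t=1: vr[A=1024/335 B=0 F=0] → run B
t=2: vr[A=1024/335 B=1024/655 C=0 E=0 F=0] → run C
t=3: vr[A=1024/335 B=1024/655 C=1024/423 E=0 F=0 G=0] → run E
t=4: vr[A=1024/335 B=1024/655 C=1024/423 E=1024/3121 F=0 G=0] → run F
t=5: vr[A=1024/335 B=1024/655 C=1024/423 E=1024/3121 F=1024/3121 G=0] → run G
t=6: vr[A=1024/335 B=1024/655 C=1024/423 E=1024/3121 F=1024/3121 G=1024/1277] → run E
t=7: vr[A=1024/335 B=1024/655 C=1024/423 E=2048/3121 F=1024/3121 G=1024/1277] → run F
t=8: vr[A=1024/335 B=1024/655 C=1024/423 E=2048/3121 G=1024/1277] → run E
t=9: vr[A=1024/335 B=1024/655 C=1024/423 G=1024/1277] → run G
t=10: vr[A=1024/335 B=1024/655 C=1024/423 G=2048/1277] → run B
t=11: vr[A=1024/335 B=2048/655 C=1024/423 G=2048/1277] → run G
t=12: vr[A=1024/335 B=2048/655 C=1024/423 G=3072/1277] → run G
t=13: vr[A=1024/335 B=2048/655 C=1024/423 G=4096/1277] → run C
t=14: vr[A=1024/335 B=2048/655 G=4096/1277] → run A
t=15: vr[A=2048/335 B=2048/655 G=4096/1277] → run B
t=16: vr[A=2048/335 B=3072/655 G=4096/1277] → run G
t=17: vr[A=2048/335 B=3072/655] → run B
t=18: vr[A=2048/335 B=4096/655] → run A
t=19: vr[A=3072/335 B=4096/655] → run B
t=20: vr[A=3072/335 B=1024/131] → run B
t=21: vr[A=3072/335 B=6144/655] → run A
t=22: vr[A=4096/335 B=6144/655] → run B
t=23: vr[A=4096/335] → run A
t=24: (idle)
t=25: (idle)
t=26: (idle)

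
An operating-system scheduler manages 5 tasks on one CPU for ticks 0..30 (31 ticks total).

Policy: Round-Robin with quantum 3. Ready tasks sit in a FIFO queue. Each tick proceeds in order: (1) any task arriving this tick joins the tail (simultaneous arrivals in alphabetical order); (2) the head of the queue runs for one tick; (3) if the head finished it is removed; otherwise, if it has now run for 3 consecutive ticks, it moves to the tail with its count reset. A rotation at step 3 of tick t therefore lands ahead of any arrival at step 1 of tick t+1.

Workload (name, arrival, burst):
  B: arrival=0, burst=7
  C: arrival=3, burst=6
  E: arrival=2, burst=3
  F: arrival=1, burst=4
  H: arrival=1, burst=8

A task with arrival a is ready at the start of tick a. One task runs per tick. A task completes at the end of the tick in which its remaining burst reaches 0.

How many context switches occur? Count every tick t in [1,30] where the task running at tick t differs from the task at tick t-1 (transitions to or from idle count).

context switches = 11

t=0: queue=[B] q_used=0 → run B
t=1: queue=[B,F,H] q_used=1 → run B
t=2: queue=[B,F,H,E] q_used=2 → run B
t=3: queue=[F,H,E,B,C] q_used=0 → run F
t=4: queue=[F,H,E,B,C] q_used=1 → run F
t=5: queue=[F,H,E,B,C] q_used=2 → run F
t=6: queue=[H,E,B,C,F] q_used=0 → run H
t=7: queue=[H,E,B,C,F] q_used=1 → run H
t=8: queue=[H,E,B,C,F] q_used=2 → run H
t=9: queue=[E,B,C,F,H] q_used=0 → run E
t=10: queue=[E,B,C,F,H] q_used=1 → run E
t=11: queue=[E,B,C,F,H] q_used=2 → run E
t=12: queue=[B,C,F,H] q_used=0 → run B
t=13: queue=[B,C,F,H] q_used=1 → run B
t=14: queue=[B,C,F,H] q_used=2 → run B
t=15: queue=[C,F,H,B] q_used=0 → run C
t=16: queue=[C,F,H,B] q_used=1 → run C
t=17: queue=[C,F,H,B] q_used=2 → run C
t=18: queue=[F,H,B,C] q_used=0 → run F
t=19: queue=[H,B,C] q_used=0 → run H
t=20: queue=[H,B,C] q_used=1 → run H
t=21: queue=[H,B,C] q_used=2 → run H
t=22: queue=[B,C,H] q_used=0 → run B
t=23: queue=[C,H] q_used=0 → run C
t=24: queue=[C,H] q_used=1 → run C
t=25: queue=[C,H] q_used=2 → run C
t=26: queue=[H] q_used=0 → run H
t=27: queue=[H] q_used=1 → run H
t=28: (idle)
t=29: (idle)
t=30: (idle)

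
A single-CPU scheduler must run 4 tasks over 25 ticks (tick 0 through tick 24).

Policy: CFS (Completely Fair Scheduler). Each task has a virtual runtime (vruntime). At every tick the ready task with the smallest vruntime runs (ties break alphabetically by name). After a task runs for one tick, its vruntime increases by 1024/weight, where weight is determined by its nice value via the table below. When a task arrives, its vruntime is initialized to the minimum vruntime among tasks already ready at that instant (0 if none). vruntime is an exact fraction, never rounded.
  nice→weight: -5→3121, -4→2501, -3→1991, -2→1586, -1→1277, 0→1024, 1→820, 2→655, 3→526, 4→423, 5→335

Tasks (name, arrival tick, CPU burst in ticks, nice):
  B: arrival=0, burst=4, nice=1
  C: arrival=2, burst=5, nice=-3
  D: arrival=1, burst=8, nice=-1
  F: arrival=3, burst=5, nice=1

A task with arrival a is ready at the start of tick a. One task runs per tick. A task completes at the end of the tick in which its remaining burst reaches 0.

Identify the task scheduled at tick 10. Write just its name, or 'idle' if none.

t=0: vr[B=0] → run B
t=1: vr[B=256/205 D=256/205] → run B
t=2: vr[B=512/205 C=256/205 D=256/205] → run C
t=3: vr[B=512/205 C=719616/408155 D=256/205 F=256/205] → run D
t=4: vr[B=512/205 C=719616/408155 D=536832/261785 F=256/205] → run F
t=5: vr[B=512/205 C=719616/408155 D=536832/261785 F=512/205] → run C
t=6: vr[B=512/205 C=929536/408155 D=536832/261785 F=512/205] → run D
t=7: vr[B=512/205 C=929536/408155 D=746752/261785 F=512/205] → run C
t=8: vr[B=512/205 C=1139456/408155 D=746752/261785 F=512/205] → run B
t=9: vr[B=768/205 C=1139456/408155 D=746752/261785 F=512/205] → run F
t=10: vr[B=768/205 C=1139456/408155 D=746752/261785 F=768/205] → run C
t=11: vr[B=768/205 C=1349376/408155 D=746752/261785 F=768/205] → run D
t=12: vr[B=768/205 C=1349376/408155 D=956672/261785 F=768/205] → run C
t=13: vr[B=768/205 D=956672/261785 F=768/205] → run D
t=14: vr[B=768/205 D=1166592/261785 F=768/205] → run B
t=15: vr[D=1166592/261785 F=768/205] → run F
t=16: vr[D=1166592/261785 F=1024/205] → run D
t=17: vr[D=1376512/261785 F=1024/205] → run F
t=18: vr[D=1376512/261785 F=256/41] → run D
t=19: vr[D=1586432/261785 F=256/41] → run D
t=20: vr[D=1796352/261785 F=256/41] → run F
t=21: vr[D=1796352/261785] → run D
t=22: (idle)
t=23: (idle)
t=24: (idle)

running at tick 10 = C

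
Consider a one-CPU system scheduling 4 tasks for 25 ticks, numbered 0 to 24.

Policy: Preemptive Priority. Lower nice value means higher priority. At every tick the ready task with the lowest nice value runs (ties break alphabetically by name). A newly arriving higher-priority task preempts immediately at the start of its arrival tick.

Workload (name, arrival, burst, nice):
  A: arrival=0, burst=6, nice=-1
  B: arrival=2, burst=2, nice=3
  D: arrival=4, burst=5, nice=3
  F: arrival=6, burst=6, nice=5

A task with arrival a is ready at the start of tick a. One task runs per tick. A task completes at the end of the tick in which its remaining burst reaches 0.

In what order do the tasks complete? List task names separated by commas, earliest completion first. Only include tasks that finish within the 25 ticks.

t=0: ready={A} → run A
t=1: ready={A} → run A
t=2: ready={A,B} → run A
t=3: ready={A,B} → run A
t=4: ready={A,B,D} → run A
t=5: ready={A,B,D} → run A
t=6: ready={B,D,F} → run B
t=7: ready={B,D,F} → run B
t=8: ready={D,F} → run D
t=9: ready={D,F} → run D
t=10: ready={D,F} → run D
t=11: ready={D,F} → run D
t=12: ready={D,F} → run D
t=13: ready={F} → run F
t=14: ready={F} → run F
t=15: ready={F} → run F
t=16: ready={F} → run F
t=17: ready={F} → run F
t=18: ready={F} → run F
t=19: (idle)
t=20: (idle)
t=21: (idle)
t=22: (idle)
t=23: (idle)
t=24: (idle)

completion order = A, B, D, F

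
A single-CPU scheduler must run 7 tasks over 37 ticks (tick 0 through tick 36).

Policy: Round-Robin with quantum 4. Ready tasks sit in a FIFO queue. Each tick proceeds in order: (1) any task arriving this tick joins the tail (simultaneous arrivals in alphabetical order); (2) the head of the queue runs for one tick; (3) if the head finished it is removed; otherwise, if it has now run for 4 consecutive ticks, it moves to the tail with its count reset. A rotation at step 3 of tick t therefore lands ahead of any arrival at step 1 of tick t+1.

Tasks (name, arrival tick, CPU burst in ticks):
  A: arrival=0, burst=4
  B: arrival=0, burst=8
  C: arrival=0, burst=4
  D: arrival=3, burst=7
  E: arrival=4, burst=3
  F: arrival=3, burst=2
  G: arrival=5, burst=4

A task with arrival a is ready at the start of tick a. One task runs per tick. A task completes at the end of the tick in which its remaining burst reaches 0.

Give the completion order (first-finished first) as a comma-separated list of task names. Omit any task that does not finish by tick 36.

completion order = A, C, F, E, G, B, D

t=0: queue=[A,B,C] q_used=0 → run A
t=1: queue=[A,B,C] q_used=1 → run A
t=2: queue=[A,B,C] q_used=2 → run A
t=3: queue=[A,B,C,D,F] q_used=3 → run A
t=4: queue=[B,C,D,F,E] q_used=0 → run B
t=5: queue=[B,C,D,F,E,G] q_used=1 → run B
t=6: queue=[B,C,D,F,E,G] q_used=2 → run B
t=7: queue=[B,C,D,F,E,G] q_used=3 → run B
t=8: queue=[C,D,F,E,G,B] q_used=0 → run C
t=9: queue=[C,D,F,E,G,B] q_used=1 → run C
t=10: queue=[C,D,F,E,G,B] q_used=2 → run C
t=11: queue=[C,D,F,E,G,B] q_used=3 → run C
t=12: queue=[D,F,E,G,B] q_used=0 → run D
t=13: queue=[D,F,E,G,B] q_used=1 → run D
t=14: queue=[D,F,E,G,B] q_used=2 → run D
t=15: queue=[D,F,E,G,B] q_used=3 → run D
t=16: queue=[F,E,G,B,D] q_used=0 → run F
t=17: queue=[F,E,G,B,D] q_used=1 → run F
t=18: queue=[E,G,B,D] q_used=0 → run E
t=19: queue=[E,G,B,D] q_used=1 → run E
t=20: queue=[E,G,B,D] q_used=2 → run E
t=21: queue=[G,B,D] q_used=0 → run G
t=22: queue=[G,B,D] q_used=1 → run G
t=23: queue=[G,B,D] q_used=2 → run G
t=24: queue=[G,B,D] q_used=3 → run G
t=25: queue=[B,D] q_used=0 → run B
t=26: queue=[B,D] q_used=1 → run B
t=27: queue=[B,D] q_used=2 → run B
t=28: queue=[B,D] q_used=3 → run B
t=29: queue=[D] q_used=0 → run D
t=30: queue=[D] q_used=1 → run D
t=31: queue=[D] q_used=2 → run D
t=32: (idle)
t=33: (idle)
t=34: (idle)
t=35: (idle)
t=36: (idle)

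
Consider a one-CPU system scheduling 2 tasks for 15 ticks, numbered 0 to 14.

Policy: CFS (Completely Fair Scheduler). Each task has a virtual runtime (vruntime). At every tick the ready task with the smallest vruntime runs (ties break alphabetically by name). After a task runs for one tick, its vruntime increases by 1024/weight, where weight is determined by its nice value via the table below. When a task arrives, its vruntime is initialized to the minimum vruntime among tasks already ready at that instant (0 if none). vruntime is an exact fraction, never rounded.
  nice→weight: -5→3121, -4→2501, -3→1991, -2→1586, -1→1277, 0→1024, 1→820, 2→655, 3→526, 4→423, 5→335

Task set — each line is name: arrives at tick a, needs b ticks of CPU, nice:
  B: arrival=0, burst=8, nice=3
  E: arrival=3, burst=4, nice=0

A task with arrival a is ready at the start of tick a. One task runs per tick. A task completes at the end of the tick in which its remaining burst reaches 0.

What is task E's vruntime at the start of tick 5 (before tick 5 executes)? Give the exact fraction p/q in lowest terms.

t=0: vr[B=0] → run B
t=1: vr[B=512/263] → run B
t=2: vr[B=1024/263] → run B
t=3: vr[B=1536/263 E=1536/263] → run B
t=4: vr[B=2048/263 E=1536/263] → run E
t=5: vr[B=2048/263 E=1799/263] → run E
t=6: vr[B=2048/263 E=2062/263] → run B
t=7: vr[B=2560/263 E=2062/263] → run E
t=8: vr[B=2560/263 E=2325/263] → run E
t=9: vr[B=2560/263] → run B
t=10: vr[B=3072/263] → run B
t=11: vr[B=3584/263] → run B
t=12: (idle)
t=13: (idle)
t=14: (idle)

vruntime(E, start of tick 5) = 1799/263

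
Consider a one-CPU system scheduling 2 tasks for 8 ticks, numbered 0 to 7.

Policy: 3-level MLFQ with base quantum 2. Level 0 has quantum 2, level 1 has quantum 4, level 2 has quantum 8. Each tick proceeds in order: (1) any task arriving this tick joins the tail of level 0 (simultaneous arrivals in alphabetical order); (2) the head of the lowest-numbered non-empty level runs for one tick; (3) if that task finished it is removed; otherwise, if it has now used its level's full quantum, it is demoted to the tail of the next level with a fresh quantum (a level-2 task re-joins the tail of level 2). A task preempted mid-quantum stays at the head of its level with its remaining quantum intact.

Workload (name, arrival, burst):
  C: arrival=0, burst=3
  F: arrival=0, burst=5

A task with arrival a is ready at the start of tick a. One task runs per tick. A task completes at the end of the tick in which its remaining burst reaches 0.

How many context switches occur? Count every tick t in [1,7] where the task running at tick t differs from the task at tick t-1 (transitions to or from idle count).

t=0: L0/L1/L2 = CF/-/- → run C
t=1: L0/L1/L2 = CF/-/- → run C
t=2: L0/L1/L2 = F/C/- → run F
t=3: L0/L1/L2 = F/C/- → run F
t=4: L0/L1/L2 = -/CF/- → run C
t=5: L0/L1/L2 = -/F/- → run F
t=6: L0/L1/L2 = -/F/- → run F
t=7: L0/L1/L2 = -/F/- → run F

context switches = 3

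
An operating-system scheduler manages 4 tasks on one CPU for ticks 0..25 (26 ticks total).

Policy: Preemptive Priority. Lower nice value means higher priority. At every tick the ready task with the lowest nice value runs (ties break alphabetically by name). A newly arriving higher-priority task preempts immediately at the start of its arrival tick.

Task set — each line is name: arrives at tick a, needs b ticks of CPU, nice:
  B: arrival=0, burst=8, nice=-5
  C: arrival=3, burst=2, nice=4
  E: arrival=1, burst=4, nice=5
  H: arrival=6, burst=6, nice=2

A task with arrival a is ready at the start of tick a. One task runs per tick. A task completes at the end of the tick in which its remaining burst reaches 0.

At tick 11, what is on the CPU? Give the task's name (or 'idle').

running at tick 11 = H

t=0: ready={B} → run B
t=1: ready={B,E} → run B
t=2: ready={B,E} → run B
t=3: ready={B,C,E} → run B
t=4: ready={B,C,E} → run B
t=5: ready={B,C,E} → run B
t=6: ready={B,C,E,H} → run B
t=7: ready={B,C,E,H} → run B
t=8: ready={C,E,H} → run H
t=9: ready={C,E,H} → run H
t=10: ready={C,E,H} → run H
t=11: ready={C,E,H} → run H
t=12: ready={C,E,H} → run H
t=13: ready={C,E,H} → run H
t=14: ready={C,E} → run C
t=15: ready={C,E} → run C
t=16: ready={E} → run E
t=17: ready={E} → run E
t=18: ready={E} → run E
t=19: ready={E} → run E
t=20: (idle)
t=21: (idle)
t=22: (idle)
t=23: (idle)
t=24: (idle)
t=25: (idle)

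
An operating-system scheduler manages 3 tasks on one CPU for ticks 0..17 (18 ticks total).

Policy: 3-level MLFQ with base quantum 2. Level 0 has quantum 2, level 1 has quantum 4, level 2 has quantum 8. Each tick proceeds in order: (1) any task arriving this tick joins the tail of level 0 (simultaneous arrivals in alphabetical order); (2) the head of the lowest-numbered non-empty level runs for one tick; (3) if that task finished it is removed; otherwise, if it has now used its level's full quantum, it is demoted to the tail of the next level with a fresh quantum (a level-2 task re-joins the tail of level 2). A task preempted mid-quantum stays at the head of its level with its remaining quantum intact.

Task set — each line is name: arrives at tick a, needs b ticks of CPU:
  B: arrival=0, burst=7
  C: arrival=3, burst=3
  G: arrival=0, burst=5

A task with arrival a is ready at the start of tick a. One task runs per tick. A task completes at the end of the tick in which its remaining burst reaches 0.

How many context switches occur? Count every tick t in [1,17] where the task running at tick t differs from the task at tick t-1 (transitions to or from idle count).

t=0: L0/L1/L2 = BG/-/- → run B
t=1: L0/L1/L2 = BG/-/- → run B
t=2: L0/L1/L2 = G/B/- → run G
t=3: L0/L1/L2 = GC/B/- → run G
t=4: L0/L1/L2 = C/BG/- → run C
t=5: L0/L1/L2 = C/BG/- → run C
t=6: L0/L1/L2 = -/BGC/- → run B
t=7: L0/L1/L2 = -/BGC/- → run B
t=8: L0/L1/L2 = -/BGC/- → run B
t=9: L0/L1/L2 = -/BGC/- → run B
t=10: L0/L1/L2 = -/GC/B → run G
t=11: L0/L1/L2 = -/GC/B → run G
t=12: L0/L1/L2 = -/GC/B → run G
t=13: L0/L1/L2 = -/C/B → run C
t=14: L0/L1/L2 = -/-/B → run B
t=15: (idle)
t=16: (idle)
t=17: (idle)

context switches = 7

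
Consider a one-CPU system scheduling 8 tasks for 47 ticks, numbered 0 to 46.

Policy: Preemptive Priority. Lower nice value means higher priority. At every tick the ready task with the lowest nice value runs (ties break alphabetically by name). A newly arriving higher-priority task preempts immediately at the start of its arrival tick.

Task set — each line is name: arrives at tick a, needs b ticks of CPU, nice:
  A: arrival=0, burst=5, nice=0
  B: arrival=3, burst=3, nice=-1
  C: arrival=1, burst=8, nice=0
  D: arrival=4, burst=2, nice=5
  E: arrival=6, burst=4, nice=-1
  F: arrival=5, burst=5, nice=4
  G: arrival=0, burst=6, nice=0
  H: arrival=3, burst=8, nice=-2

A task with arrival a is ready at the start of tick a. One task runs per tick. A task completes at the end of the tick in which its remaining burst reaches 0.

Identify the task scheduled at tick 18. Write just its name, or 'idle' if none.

running at tick 18 = A

t=0: ready={A,G} → run A
t=1: ready={A,C,G} → run A
t=2: ready={A,C,G} → run A
t=3: ready={A,B,C,G,H} → run H
t=4: ready={A,B,C,D,G,H} → run H
t=5: ready={A,B,C,D,F,G,H} → run H
t=6: ready={A,B,C,D,E,F,G,H} → run H
t=7: ready={A,B,C,D,E,F,G,H} → run H
t=8: ready={A,B,C,D,E,F,G,H} → run H
t=9: ready={A,B,C,D,E,F,G,H} → run H
t=10: ready={A,B,C,D,E,F,G,H} → run H
t=11: ready={A,B,C,D,E,F,G} → run B
t=12: ready={A,B,C,D,E,F,G} → run B
t=13: ready={A,B,C,D,E,F,G} → run B
t=14: ready={A,C,D,E,F,G} → run E
t=15: ready={A,C,D,E,F,G} → run E
t=16: ready={A,C,D,E,F,G} → run E
t=17: ready={A,C,D,E,F,G} → run E
t=18: ready={A,C,D,F,G} → run A
t=19: ready={A,C,D,F,G} → run A
t=20: ready={C,D,F,G} → run C
t=21: ready={C,D,F,G} → run C
t=22: ready={C,D,F,G} → run C
t=23: ready={C,D,F,G} → run C
t=24: ready={C,D,F,G} → run C
t=25: ready={C,D,F,G} → run C
t=26: ready={C,D,F,G} → run C
t=27: ready={C,D,F,G} → run C
t=28: ready={D,F,G} → run G
t=29: ready={D,F,G} → run G
t=30: ready={D,F,G} → run G
t=31: ready={D,F,G} → run G
t=32: ready={D,F,G} → run G
t=33: ready={D,F,G} → run G
t=34: ready={D,F} → run F
t=35: ready={D,F} → run F
t=36: ready={D,F} → run F
t=37: ready={D,F} → run F
t=38: ready={D,F} → run F
t=39: ready={D} → run D
t=40: ready={D} → run D
t=41: (idle)
t=42: (idle)
t=43: (idle)
t=44: (idle)
t=45: (idle)
t=46: (idle)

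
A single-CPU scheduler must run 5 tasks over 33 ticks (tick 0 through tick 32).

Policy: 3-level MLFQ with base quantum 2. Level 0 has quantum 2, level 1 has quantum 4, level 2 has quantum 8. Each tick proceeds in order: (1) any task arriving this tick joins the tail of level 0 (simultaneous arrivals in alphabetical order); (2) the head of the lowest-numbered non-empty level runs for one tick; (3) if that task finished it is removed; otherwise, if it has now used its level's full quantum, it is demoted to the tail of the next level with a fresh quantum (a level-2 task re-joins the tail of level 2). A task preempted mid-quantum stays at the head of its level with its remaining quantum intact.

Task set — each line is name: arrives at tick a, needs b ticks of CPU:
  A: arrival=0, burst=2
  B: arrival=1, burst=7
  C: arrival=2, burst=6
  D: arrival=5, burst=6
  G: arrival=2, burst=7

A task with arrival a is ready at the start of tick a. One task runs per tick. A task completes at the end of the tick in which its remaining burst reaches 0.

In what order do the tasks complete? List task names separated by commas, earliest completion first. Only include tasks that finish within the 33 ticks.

completion order = A, C, D, B, G

t=0: L0/L1/L2 = A/-/- → run A
t=1: L0/L1/L2 = AB/-/- → run A
t=2: L0/L1/L2 = BCG/-/- → run B
t=3: L0/L1/L2 = BCG/-/- → run B
t=4: L0/L1/L2 = CG/B/- → run C
t=5: L0/L1/L2 = CGD/B/- → run C
t=6: L0/L1/L2 = GD/BC/- → run G
t=7: L0/L1/L2 = GD/BC/- → run G
t=8: L0/L1/L2 = D/BCG/- → run D
t=9: L0/L1/L2 = D/BCG/- → run D
t=10: L0/L1/L2 = -/BCGD/- → run B
t=11: L0/L1/L2 = -/BCGD/- → run B
t=12: L0/L1/L2 = -/BCGD/- → run B
t=13: L0/L1/L2 = -/BCGD/- → run B
t=14: L0/L1/L2 = -/CGD/B → run C
t=15: L0/L1/L2 = -/CGD/B → run C
t=16: L0/L1/L2 = -/CGD/B → run C
t=17: L0/L1/L2 = -/CGD/B → run C
t=18: L0/L1/L2 = -/GD/B → run G
t=19: L0/L1/L2 = -/GD/B → run G
t=20: L0/L1/L2 = -/GD/B → run G
t=21: L0/L1/L2 = -/GD/B → run G
t=22: L0/L1/L2 = -/D/BG → run D
t=23: L0/L1/L2 = -/D/BG → run D
t=24: L0/L1/L2 = -/D/BG → run D
t=25: L0/L1/L2 = -/D/BG → run D
t=26: L0/L1/L2 = -/-/BG → run B
t=27: L0/L1/L2 = -/-/G → run G
t=28: (idle)
t=29: (idle)
t=30: (idle)
t=31: (idle)
t=32: (idle)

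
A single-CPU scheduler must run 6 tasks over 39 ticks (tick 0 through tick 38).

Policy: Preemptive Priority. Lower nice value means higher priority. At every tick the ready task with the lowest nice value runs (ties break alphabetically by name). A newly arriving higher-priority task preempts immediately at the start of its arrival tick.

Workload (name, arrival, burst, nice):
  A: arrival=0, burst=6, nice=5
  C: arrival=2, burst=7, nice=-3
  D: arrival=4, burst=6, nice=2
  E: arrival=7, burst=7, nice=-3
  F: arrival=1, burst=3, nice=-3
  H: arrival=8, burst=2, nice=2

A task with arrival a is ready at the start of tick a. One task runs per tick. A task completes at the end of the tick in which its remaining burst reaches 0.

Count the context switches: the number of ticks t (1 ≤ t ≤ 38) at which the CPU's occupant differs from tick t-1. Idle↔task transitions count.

context switches = 8

t=0: ready={A} → run A
t=1: ready={A,F} → run F
t=2: ready={A,C,F} → run C
t=3: ready={A,C,F} → run C
t=4: ready={A,C,D,F} → run C
t=5: ready={A,C,D,F} → run C
t=6: ready={A,C,D,F} → run C
t=7: ready={A,C,D,E,F} → run C
t=8: ready={A,C,D,E,F,H} → run C
t=9: ready={A,D,E,F,H} → run E
t=10: ready={A,D,E,F,H} → run E
t=11: ready={A,D,E,F,H} → run E
t=12: ready={A,D,E,F,H} → run E
t=13: ready={A,D,E,F,H} → run E
t=14: ready={A,D,E,F,H} → run E
t=15: ready={A,D,E,F,H} → run E
t=16: ready={A,D,F,H} → run F
t=17: ready={A,D,F,H} → run F
t=18: ready={A,D,H} → run D
t=19: ready={A,D,H} → run D
t=20: ready={A,D,H} → run D
t=21: ready={A,D,H} → run D
t=22: ready={A,D,H} → run D
t=23: ready={A,D,H} → run D
t=24: ready={A,H} → run H
t=25: ready={A,H} → run H
t=26: ready={A} → run A
t=27: ready={A} → run A
t=28: ready={A} → run A
t=29: ready={A} → run A
t=30: ready={A} → run A
t=31: (idle)
t=32: (idle)
t=33: (idle)
t=34: (idle)
t=35: (idle)
t=36: (idle)
t=37: (idle)
t=38: (idle)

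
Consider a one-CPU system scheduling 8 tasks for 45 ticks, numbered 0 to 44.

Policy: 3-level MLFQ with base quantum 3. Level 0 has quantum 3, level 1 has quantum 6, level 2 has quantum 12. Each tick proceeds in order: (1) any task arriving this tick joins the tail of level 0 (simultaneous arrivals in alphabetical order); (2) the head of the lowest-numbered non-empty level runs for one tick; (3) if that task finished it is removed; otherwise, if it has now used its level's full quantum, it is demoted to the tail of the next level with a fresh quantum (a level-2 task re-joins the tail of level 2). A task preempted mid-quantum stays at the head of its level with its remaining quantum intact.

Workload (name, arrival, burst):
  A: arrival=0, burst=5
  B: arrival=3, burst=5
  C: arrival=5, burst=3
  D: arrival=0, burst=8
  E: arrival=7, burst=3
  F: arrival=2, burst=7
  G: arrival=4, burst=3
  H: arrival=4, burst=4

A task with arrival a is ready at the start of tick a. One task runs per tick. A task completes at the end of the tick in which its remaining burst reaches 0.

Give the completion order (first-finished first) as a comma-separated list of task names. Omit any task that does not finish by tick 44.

t=0: L0/L1/L2 = AD/-/- → run A
t=1: L0/L1/L2 = AD/-/- → run A
t=2: L0/L1/L2 = ADF/-/- → run A
t=3: L0/L1/L2 = DFB/A/- → run D
t=4: L0/L1/L2 = DFBGH/A/- → run D
t=5: L0/L1/L2 = DFBGHC/A/- → run D
t=6: L0/L1/L2 = FBGHC/AD/- → run F
t=7: L0/L1/L2 = FBGHCE/AD/- → run F
t=8: L0/L1/L2 = FBGHCE/AD/- → run F
t=9: L0/L1/L2 = BGHCE/ADF/- → run B
t=10: L0/L1/L2 = BGHCE/ADF/- → run B
t=11: L0/L1/L2 = BGHCE/ADF/- → run B
t=12: L0/L1/L2 = GHCE/ADFB/- → run G
t=13: L0/L1/L2 = GHCE/ADFB/- → run G
t=14: L0/L1/L2 = GHCE/ADFB/- → run G
t=15: L0/L1/L2 = HCE/ADFB/- → run H
t=16: L0/L1/L2 = HCE/ADFB/- → run H
t=17: L0/L1/L2 = HCE/ADFB/- → run H
t=18: L0/L1/L2 = CE/ADFBH/- → run C
t=19: L0/L1/L2 = CE/ADFBH/- → run C
t=20: L0/L1/L2 = CE/ADFBH/- → run C
t=21: L0/L1/L2 = E/ADFBH/- → run E
t=22: L0/L1/L2 = E/ADFBH/- → run E
t=23: L0/L1/L2 = E/ADFBH/- → run E
t=24: L0/L1/L2 = -/ADFBH/- → run A
t=25: L0/L1/L2 = -/ADFBH/- → run A
t=26: L0/L1/L2 = -/DFBH/- → run D
t=27: L0/L1/L2 = -/DFBH/- → run D
t=28: L0/L1/L2 = -/DFBH/- → run D
t=29: L0/L1/L2 = -/DFBH/- → run D
t=30: L0/L1/L2 = -/DFBH/- → run D
t=31: L0/L1/L2 = -/FBH/- → run F
t=32: L0/L1/L2 = -/FBH/- → run F
t=33: L0/L1/L2 = -/FBH/- → run F
t=34: L0/L1/L2 = -/FBH/- → run F
t=35: L0/L1/L2 = -/BH/- → run B
t=36: L0/L1/L2 = -/BH/- → run B
t=37: L0/L1/L2 = -/H/- → run H
t=38: (idle)
t=39: (idle)
t=40: (idle)
t=41: (idle)
t=42: (idle)
t=43: (idle)
t=44: (idle)

completion order = G, C, E, A, D, F, B, H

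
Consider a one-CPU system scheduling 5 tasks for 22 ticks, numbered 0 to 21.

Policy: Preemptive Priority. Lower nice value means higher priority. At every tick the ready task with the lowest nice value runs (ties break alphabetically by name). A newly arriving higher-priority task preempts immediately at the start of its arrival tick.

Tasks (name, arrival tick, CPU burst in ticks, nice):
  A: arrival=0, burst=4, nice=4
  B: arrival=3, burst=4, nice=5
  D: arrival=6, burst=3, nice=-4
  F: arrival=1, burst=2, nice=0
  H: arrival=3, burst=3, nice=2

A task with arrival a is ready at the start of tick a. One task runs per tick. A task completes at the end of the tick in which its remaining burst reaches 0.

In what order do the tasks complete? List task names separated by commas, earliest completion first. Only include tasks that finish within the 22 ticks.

completion order = F, H, D, A, B

t=0: ready={A} → run A
t=1: ready={A,F} → run F
t=2: ready={A,F} → run F
t=3: ready={A,B,H} → run H
t=4: ready={A,B,H} → run H
t=5: ready={A,B,H} → run H
t=6: ready={A,B,D} → run D
t=7: ready={A,B,D} → run D
t=8: ready={A,B,D} → run D
t=9: ready={A,B} → run A
t=10: ready={A,B} → run A
t=11: ready={A,B} → run A
t=12: ready={B} → run B
t=13: ready={B} → run B
t=14: ready={B} → run B
t=15: ready={B} → run B
t=16: (idle)
t=17: (idle)
t=18: (idle)
t=19: (idle)
t=20: (idle)
t=21: (idle)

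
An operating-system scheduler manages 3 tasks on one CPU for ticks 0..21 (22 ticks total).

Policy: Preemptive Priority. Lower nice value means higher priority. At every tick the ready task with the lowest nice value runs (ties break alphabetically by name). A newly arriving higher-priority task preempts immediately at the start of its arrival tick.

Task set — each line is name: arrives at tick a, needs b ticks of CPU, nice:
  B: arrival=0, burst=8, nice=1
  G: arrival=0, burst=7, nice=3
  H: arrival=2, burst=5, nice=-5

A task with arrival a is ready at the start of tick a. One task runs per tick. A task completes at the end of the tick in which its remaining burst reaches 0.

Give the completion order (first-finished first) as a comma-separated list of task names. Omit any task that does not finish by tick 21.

completion order = H, B, G

t=0: ready={B,G} → run B
t=1: ready={B,G} → run B
t=2: ready={B,G,H} → run H
t=3: ready={B,G,H} → run H
t=4: ready={B,G,H} → run H
t=5: ready={B,G,H} → run H
t=6: ready={B,G,H} → run H
t=7: ready={B,G} → run B
t=8: ready={B,G} → run B
t=9: ready={B,G} → run B
t=10: ready={B,G} → run B
t=11: ready={B,G} → run B
t=12: ready={B,G} → run B
t=13: ready={G} → run G
t=14: ready={G} → run G
t=15: ready={G} → run G
t=16: ready={G} → run G
t=17: ready={G} → run G
t=18: ready={G} → run G
t=19: ready={G} → run G
t=20: (idle)
t=21: (idle)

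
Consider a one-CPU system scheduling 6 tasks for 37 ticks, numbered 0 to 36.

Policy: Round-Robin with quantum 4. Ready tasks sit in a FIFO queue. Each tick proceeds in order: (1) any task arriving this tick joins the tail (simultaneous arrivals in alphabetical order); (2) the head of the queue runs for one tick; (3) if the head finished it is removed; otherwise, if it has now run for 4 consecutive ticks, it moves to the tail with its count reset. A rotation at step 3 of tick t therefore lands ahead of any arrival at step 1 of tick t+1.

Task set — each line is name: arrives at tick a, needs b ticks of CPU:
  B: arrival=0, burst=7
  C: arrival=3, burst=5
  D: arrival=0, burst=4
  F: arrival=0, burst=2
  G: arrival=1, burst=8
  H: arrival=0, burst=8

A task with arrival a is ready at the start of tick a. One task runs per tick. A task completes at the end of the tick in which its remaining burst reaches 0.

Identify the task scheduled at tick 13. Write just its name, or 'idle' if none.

t=0: queue=[B,D,F,H] q_used=0 → run B
t=1: queue=[B,D,F,H,G] q_used=1 → run B
t=2: queue=[B,D,F,H,G] q_used=2 → run B
t=3: queue=[B,D,F,H,G,C] q_used=3 → run B
t=4: queue=[D,F,H,G,C,B] q_used=0 → run D
t=5: queue=[D,F,H,G,C,B] q_used=1 → run D
t=6: queue=[D,F,H,G,C,B] q_used=2 → run D
t=7: queue=[D,F,H,G,C,B] q_used=3 → run D
t=8: queue=[F,H,G,C,B] q_used=0 → run F
t=9: queue=[F,H,G,C,B] q_used=1 → run F
t=10: queue=[H,G,C,B] q_used=0 → run H
t=11: queue=[H,G,C,B] q_used=1 → run H
t=12: queue=[H,G,C,B] q_used=2 → run H
t=13: queue=[H,G,C,B] q_used=3 → run H
t=14: queue=[G,C,B,H] q_used=0 → run G
t=15: queue=[G,C,B,H] q_used=1 → run G
t=16: queue=[G,C,B,H] q_used=2 → run G
t=17: queue=[G,C,B,H] q_used=3 → run G
t=18: queue=[C,B,H,G] q_used=0 → run C
t=19: queue=[C,B,H,G] q_used=1 → run C
t=20: queue=[C,B,H,G] q_used=2 → run C
t=21: queue=[C,B,H,G] q_used=3 → run C
t=22: queue=[B,H,G,C] q_used=0 → run B
t=23: queue=[B,H,G,C] q_used=1 → run B
t=24: queue=[B,H,G,C] q_used=2 → run B
t=25: queue=[H,G,C] q_used=0 → run H
t=26: queue=[H,G,C] q_used=1 → run H
t=27: queue=[H,G,C] q_used=2 → run H
t=28: queue=[H,G,C] q_used=3 → run H
t=29: queue=[G,C] q_used=0 → run G
t=30: queue=[G,C] q_used=1 → run G
t=31: queue=[G,C] q_used=2 → run G
t=32: queue=[G,C] q_used=3 → run G
t=33: queue=[C] q_used=0 → run C
t=34: (idle)
t=35: (idle)
t=36: (idle)

running at tick 13 = H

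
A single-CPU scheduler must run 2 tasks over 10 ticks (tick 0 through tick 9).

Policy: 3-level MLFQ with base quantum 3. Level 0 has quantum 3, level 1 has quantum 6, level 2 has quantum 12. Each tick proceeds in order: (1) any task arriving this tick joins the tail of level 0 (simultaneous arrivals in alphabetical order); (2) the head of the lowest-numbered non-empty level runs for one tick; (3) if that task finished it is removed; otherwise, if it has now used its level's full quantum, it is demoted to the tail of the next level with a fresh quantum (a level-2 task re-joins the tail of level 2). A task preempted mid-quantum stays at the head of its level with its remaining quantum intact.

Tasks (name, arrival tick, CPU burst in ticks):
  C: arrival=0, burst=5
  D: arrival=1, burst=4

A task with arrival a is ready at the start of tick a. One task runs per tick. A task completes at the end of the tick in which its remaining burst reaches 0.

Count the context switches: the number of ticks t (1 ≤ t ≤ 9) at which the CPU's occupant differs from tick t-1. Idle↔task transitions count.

context switches = 4

t=0: L0/L1/L2 = C/-/- → run C
t=1: L0/L1/L2 = CD/-/- → run C
t=2: L0/L1/L2 = CD/-/- → run C
t=3: L0/L1/L2 = D/C/- → run D
t=4: L0/L1/L2 = D/C/- → run D
t=5: L0/L1/L2 = D/C/- → run D
t=6: L0/L1/L2 = -/CD/- → run C
t=7: L0/L1/L2 = -/CD/- → run C
t=8: L0/L1/L2 = -/D/- → run D
t=9: (idle)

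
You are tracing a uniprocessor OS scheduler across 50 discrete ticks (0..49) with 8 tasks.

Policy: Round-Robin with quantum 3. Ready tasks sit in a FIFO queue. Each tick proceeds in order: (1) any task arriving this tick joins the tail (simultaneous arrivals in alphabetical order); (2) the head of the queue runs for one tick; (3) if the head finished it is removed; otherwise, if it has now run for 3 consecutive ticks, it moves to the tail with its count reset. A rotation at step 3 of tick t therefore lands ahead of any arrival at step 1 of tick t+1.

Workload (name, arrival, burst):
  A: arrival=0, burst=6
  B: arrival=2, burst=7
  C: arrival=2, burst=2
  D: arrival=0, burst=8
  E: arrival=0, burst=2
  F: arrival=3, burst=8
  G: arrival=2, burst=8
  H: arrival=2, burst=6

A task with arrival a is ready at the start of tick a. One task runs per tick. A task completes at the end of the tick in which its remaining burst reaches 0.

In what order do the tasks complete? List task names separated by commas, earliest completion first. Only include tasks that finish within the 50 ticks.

t=0: queue=[A,D,E] q_used=0 → run A
t=1: queue=[A,D,E] q_used=1 → run A
t=2: queue=[A,D,E,B,C,G,H] q_used=2 → run A
t=3: queue=[D,E,B,C,G,H,A,F] q_used=0 → run D
t=4: queue=[D,E,B,C,G,H,A,F] q_used=1 → run D
t=5: queue=[D,E,B,C,G,H,A,F] q_used=2 → run D
t=6: queue=[E,B,C,G,H,A,F,D] q_used=0 → run E
t=7: queue=[E,B,C,G,H,A,F,D] q_used=1 → run E
t=8: queue=[B,C,G,H,A,F,D] q_used=0 → run B
t=9: queue=[B,C,G,H,A,F,D] q_used=1 → run B
t=10: queue=[B,C,G,H,A,F,D] q_used=2 → run B
t=11: queue=[C,G,H,A,F,D,B] q_used=0 → run C
t=12: queue=[C,G,H,A,F,D,B] q_used=1 → run C
t=13: queue=[G,H,A,F,D,B] q_used=0 → run G
t=14: queue=[G,H,A,F,D,B] q_used=1 → run G
t=15: queue=[G,H,A,F,D,B] q_used=2 → run G
t=16: queue=[H,A,F,D,B,G] q_used=0 → run H
t=17: queue=[H,A,F,D,B,G] q_used=1 → run H
t=18: queue=[H,A,F,D,B,G] q_used=2 → run H
t=19: queue=[A,F,D,B,G,H] q_used=0 → run A
t=20: queue=[A,F,D,B,G,H] q_used=1 → run A
t=21: queue=[A,F,D,B,G,H] q_used=2 → run A
t=22: queue=[F,D,B,G,H] q_used=0 → run F
t=23: queue=[F,D,B,G,H] q_used=1 → run F
t=24: queue=[F,D,B,G,H] q_used=2 → run F
t=25: queue=[D,B,G,H,F] q_used=0 → run D
t=26: queue=[D,B,G,H,F] q_used=1 → run D
t=27: queue=[D,B,G,H,F] q_used=2 → run D
t=28: queue=[B,G,H,F,D] q_used=0 → run B
t=29: queue=[B,G,H,F,D] q_used=1 → run B
t=30: queue=[B,G,H,F,D] q_used=2 → run B
t=31: queue=[G,H,F,D,B] q_used=0 → run G
t=32: queue=[G,H,F,D,B] q_used=1 → run G
t=33: queue=[G,H,F,D,B] q_used=2 → run G
t=34: queue=[H,F,D,B,G] q_used=0 → run H
t=35: queue=[H,F,D,B,G] q_used=1 → run H
t=36: queue=[H,F,D,B,G] q_used=2 → run H
t=37: queue=[F,D,B,G] q_used=0 → run F
t=38: queue=[F,D,B,G] q_used=1 → run F
t=39: queue=[F,D,B,G] q_used=2 → run F
t=40: queue=[D,B,G,F] q_used=0 → run D
t=41: queue=[D,B,G,F] q_used=1 → run D
t=42: queue=[B,G,F] q_used=0 → run B
t=43: queue=[G,F] q_used=0 → run G
t=44: queue=[G,F] q_used=1 → run G
t=45: queue=[F] q_used=0 → run F
t=46: queue=[F] q_used=1 → run F
t=47: (idle)
t=48: (idle)
t=49: (idle)

completion order = E, C, A, H, D, B, G, F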